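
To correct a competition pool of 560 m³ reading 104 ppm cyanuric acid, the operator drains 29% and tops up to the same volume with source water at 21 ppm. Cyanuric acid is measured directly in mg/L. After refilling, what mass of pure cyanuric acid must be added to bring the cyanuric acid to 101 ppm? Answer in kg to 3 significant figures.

11.8 kg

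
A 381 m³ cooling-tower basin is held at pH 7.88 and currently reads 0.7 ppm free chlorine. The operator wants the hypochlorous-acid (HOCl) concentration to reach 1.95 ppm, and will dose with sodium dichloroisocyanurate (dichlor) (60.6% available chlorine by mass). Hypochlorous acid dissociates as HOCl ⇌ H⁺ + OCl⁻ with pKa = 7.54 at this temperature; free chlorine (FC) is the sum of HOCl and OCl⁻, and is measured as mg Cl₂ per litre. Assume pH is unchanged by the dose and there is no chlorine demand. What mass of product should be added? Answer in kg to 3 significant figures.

3.47 kg

Volume: 381 m³ = 381,000 L.
[OCl⁻]/[HOCl] = 10^(pH − pKa) = 10^(7.88 − 7.54) = 2.188; fraction as HOCl = 1/(1 + 2.188) = 0.3137.
Free chlorine required for 1.95 ppm HOCl: 1.95 / 0.3137 = 6.216 ppm.
FC to add: 6.216 − 0.7 = 5.516 mg/L as Cl₂.
Cl₂ equivalent: 5.516 mg/L × 381,000 L = 2102 g.
Product at 60.6% available Cl: 2102 / 0.606 = 3468 g.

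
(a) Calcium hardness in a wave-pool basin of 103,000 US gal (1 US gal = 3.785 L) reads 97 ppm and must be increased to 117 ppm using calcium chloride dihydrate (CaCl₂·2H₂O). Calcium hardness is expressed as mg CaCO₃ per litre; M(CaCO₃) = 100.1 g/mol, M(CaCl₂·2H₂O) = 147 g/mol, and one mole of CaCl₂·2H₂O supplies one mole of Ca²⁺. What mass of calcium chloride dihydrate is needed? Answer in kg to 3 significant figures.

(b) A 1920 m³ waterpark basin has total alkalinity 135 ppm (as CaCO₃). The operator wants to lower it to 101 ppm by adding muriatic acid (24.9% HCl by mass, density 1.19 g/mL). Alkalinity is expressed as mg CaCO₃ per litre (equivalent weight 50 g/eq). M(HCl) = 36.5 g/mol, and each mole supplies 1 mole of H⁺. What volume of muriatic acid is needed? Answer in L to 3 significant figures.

(a) Volume: 103,000 US gal × 3.785 L/gal = 389,855 L.
(a) Hardness to add: (117 − 97) = 20 mg/L as CaCO₃ × 389,855 L = 7797 g as CaCO₃.
(a) Moles of Ca²⁺ (1 mol Ca²⁺ ≡ 1 mol CaCO₃): 7797 / 100.1 g/mol = 77.89 mol.
(a) Mass of CaCl₂·2H₂O: 77.89 × 147 = 11,450 g.

(b) Volume: 1920 m³ = 1,920,000 L.
(b) Alkalinity to neutralize: (135 − 101) = 34 mg/L as CaCO₃ × 1,920,000 L = 65,280 g as CaCO₃.
(b) Equivalents of H⁺ required: 65,280 ÷ 50 g/eq = 1306 eq = 1306 mol HCl.
(b) Mass of HCl: 1306 × 36.5 = 47,650 g.
(b) Mass of 24.9% solution: 47,650 / 0.249 = 191,400 g.
(b) Volume: 191,400 g ÷ 1.19 g/mL = 160,800 mL.

(a) 11.5 kg; (b) 161 L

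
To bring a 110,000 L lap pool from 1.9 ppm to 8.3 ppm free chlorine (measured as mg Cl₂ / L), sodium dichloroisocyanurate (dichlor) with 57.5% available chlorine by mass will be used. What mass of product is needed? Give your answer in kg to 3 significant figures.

1.22 kg

Chlorine deficit: 8.3 − 1.9 = 6.4 ppm = 6.4 mg/L as Cl₂.
Cl₂ equivalent needed: 6.4 mg/L × 110,000 L = 704,000 mg = 704 g.
Product at 57.5% available chlorine: 704 / 0.575 = 1224 g.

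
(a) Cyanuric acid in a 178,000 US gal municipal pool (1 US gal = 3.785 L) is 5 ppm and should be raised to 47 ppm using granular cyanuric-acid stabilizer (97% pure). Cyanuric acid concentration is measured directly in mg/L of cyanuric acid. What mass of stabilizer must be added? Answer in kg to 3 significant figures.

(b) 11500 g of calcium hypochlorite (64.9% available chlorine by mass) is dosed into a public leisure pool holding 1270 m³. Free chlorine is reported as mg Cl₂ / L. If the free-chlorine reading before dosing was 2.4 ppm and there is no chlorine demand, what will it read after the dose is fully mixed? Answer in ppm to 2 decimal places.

(a) Volume: 178,000 US gal × 3.785 L/gal = 673,730 L.
(a) CYA to add: (47 − 5) = 42 mg/L × 673,730 L = 28,300 g cyanuric acid.
(a) At 97% purity: 28,300 / 0.97 = 29,170 g product.

(b) Volume: 1270 m³ = 1,270,000 L.
(b) Available chlorine delivered: 11,500 g × 0.649 = 7464 g as Cl₂.
(b) Concentration rise: 7464 g / 1,270,000 L = 5.877 mg/L = 5.88 ppm.
(b) Final FC: 2.4 + 5.88 = 8.28 ppm.

(a) 29.2 kg; (b) 8.28 ppm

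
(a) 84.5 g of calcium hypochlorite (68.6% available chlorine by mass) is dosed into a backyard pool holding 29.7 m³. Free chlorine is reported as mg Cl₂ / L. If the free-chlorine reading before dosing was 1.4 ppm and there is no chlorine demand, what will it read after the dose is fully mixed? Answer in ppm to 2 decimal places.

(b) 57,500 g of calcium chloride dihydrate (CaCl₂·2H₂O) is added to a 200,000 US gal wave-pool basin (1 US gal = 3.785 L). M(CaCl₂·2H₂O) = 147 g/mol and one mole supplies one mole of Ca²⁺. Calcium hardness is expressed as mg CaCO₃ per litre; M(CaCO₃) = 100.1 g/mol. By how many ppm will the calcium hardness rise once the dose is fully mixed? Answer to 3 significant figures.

(a) 3.35 ppm; (b) 51.7 ppm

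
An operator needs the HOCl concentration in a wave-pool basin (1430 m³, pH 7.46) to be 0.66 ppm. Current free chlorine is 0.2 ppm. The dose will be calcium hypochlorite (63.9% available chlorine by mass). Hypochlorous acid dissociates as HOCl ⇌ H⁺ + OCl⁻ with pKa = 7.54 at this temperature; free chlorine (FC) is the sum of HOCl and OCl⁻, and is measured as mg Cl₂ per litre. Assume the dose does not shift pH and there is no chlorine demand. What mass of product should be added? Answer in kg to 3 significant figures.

2.26 kg

Volume: 1430 m³ = 1,430,000 L.
[OCl⁻]/[HOCl] = 10^(pH − pKa) = 10^(7.46 − 7.54) = 0.8318; fraction as HOCl = 1/(1 + 0.8318) = 0.5459.
Free chlorine required for 0.66 ppm HOCl: 0.66 / 0.5459 = 1.209 ppm.
FC to add: 1.209 − 0.2 = 1.009 mg/L as Cl₂.
Cl₂ equivalent: 1.009 mg/L × 1,430,000 L = 1443 g.
Product at 63.9% available Cl: 1443 / 0.639 = 2258 g.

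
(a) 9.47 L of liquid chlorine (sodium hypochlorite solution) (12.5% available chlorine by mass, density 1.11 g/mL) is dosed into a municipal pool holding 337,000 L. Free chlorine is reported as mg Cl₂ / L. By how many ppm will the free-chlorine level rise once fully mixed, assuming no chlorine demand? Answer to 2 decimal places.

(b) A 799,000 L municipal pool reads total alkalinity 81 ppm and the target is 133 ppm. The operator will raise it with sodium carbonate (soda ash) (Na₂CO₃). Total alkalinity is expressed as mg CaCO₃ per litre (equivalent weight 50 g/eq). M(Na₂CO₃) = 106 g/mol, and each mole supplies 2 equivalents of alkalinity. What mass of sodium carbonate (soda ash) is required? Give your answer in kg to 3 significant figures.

(a) 3.90 ppm; (b) 44.0 kg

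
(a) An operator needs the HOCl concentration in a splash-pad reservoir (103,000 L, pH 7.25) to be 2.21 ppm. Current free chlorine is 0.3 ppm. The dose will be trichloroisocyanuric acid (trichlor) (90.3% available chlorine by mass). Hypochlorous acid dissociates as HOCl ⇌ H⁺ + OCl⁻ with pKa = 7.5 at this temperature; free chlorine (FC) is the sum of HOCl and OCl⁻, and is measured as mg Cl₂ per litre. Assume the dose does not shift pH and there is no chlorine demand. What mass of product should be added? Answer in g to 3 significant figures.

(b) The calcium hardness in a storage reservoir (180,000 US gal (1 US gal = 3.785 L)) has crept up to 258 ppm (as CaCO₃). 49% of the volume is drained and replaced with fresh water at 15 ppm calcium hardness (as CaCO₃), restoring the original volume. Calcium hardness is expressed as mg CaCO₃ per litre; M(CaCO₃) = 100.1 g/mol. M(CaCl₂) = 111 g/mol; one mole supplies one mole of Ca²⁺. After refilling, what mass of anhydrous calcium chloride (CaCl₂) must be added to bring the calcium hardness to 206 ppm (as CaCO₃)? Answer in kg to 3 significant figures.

(a) [OCl⁻]/[HOCl] = 10^(pH − pKa) = 10^(7.25 − 7.5) = 0.5623; fraction as HOCl = 1/(1 + 0.5623) = 0.6401.
(a) Free chlorine required for 2.21 ppm HOCl: 2.21 / 0.6401 = 3.453 ppm.
(a) FC to add: 3.453 − 0.3 = 3.153 mg/L as Cl₂.
(a) Cl₂ equivalent: 3.153 mg/L × 103,000 L = 324.7 g.
(a) Product at 90.3% available Cl: 324.7 / 0.903 = 359.6 g.

(b) Volume: 180,000 US gal × 3.785 L/gal = 681,300 L.
(b) After draining 49% and refilling: 258 × 0.51 + 15 × 0.49 = 138.93 ppm.
(b) Deficit to target: 206 − 138.93 = 67.07 mg/L.
(b) As CaCO₃: 67.07 mg/L × 681,300 L = 45,690 g; ÷ 100.1 = 456.5 mol Ca²⁺.
(b) Mass: 456.5 × 111 = 50,670 g.

(a) 360 g; (b) 50.7 kg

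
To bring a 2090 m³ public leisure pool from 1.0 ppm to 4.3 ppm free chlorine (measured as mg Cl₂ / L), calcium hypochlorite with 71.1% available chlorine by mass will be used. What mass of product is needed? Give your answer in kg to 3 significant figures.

Volume: 2090 m³ = 2,090,000 L.
Chlorine deficit: 4.3 − 1.0 = 3.3 ppm = 3.3 mg/L as Cl₂.
Cl₂ equivalent needed: 3.3 mg/L × 2,090,000 L = 6,897,000 mg = 6897 g.
Product at 71.1% available chlorine: 6897 / 0.711 = 9700 g.

9.70 kg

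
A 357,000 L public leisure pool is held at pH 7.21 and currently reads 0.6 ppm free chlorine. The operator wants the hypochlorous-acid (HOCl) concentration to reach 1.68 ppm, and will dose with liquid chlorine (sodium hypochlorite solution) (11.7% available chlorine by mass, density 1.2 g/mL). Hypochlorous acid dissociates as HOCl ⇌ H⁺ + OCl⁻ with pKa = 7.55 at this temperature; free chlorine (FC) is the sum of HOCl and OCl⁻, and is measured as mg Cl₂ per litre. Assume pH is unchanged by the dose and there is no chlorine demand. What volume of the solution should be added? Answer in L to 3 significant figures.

[OCl⁻]/[HOCl] = 10^(pH − pKa) = 10^(7.21 − 7.55) = 0.4571; fraction as HOCl = 1/(1 + 0.4571) = 0.6863.
Free chlorine required for 1.68 ppm HOCl: 1.68 / 0.6863 = 2.448 ppm.
FC to add: 2.448 − 0.6 = 1.848 mg/L as Cl₂.
Cl₂ equivalent: 1.848 mg/L × 357,000 L = 659.7 g.
Product at 11.7% available Cl: 659.7 / 0.117 = 5638 g.
Volume: 5638 g ÷ 1.2 g/mL = 4699 mL.

4.70 L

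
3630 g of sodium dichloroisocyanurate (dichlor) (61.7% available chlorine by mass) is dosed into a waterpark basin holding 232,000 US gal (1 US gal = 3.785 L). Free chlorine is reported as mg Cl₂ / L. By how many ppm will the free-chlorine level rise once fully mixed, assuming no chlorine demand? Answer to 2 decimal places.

2.55 ppm

Volume: 232,000 US gal × 3.785 L/gal = 878,120 L.
Available chlorine delivered: 3630 g × 0.617 = 2240 g as Cl₂.
Concentration rise: 2240 g / 878,120 L = 2.551 mg/L = 2.55 ppm.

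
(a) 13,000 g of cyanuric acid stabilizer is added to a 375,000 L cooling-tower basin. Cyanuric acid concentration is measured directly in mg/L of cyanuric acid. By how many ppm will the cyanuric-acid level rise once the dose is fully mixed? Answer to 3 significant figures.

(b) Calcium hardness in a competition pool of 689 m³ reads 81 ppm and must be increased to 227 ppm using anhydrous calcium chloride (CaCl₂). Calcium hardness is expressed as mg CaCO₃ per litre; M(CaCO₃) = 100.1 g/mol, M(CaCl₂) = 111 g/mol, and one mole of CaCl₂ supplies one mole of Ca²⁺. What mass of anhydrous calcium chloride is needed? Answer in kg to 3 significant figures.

(a) 34.7 ppm; (b) 112 kg

(a) Rise: 13,000 g / 375,000 L × 1000 = 34.67 mg/L.

(b) Volume: 689 m³ = 689,000 L.
(b) Hardness to add: (227 − 81) = 146 mg/L as CaCO₃ × 689,000 L = 100,600 g as CaCO₃.
(b) Moles of Ca²⁺ (1 mol Ca²⁺ ≡ 1 mol CaCO₃): 100,600 / 100.1 g/mol = 1005 mol.
(b) Mass of CaCl₂: 1005 × 111 = 111,500 g.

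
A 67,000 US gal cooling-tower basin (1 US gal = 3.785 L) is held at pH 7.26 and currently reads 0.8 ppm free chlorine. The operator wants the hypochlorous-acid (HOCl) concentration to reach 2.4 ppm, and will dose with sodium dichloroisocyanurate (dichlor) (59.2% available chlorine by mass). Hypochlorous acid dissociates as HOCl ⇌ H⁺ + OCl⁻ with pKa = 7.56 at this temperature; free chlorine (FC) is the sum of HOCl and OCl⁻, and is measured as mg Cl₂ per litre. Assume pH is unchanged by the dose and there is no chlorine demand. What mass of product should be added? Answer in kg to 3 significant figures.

1.20 kg

Volume: 67,000 US gal × 3.785 L/gal = 253,595 L.
[OCl⁻]/[HOCl] = 10^(pH − pKa) = 10^(7.26 − 7.56) = 0.5012; fraction as HOCl = 1/(1 + 0.5012) = 0.6661.
Free chlorine required for 2.4 ppm HOCl: 2.4 / 0.6661 = 3.603 ppm.
FC to add: 3.603 − 0.8 = 2.803 mg/L as Cl₂.
Cl₂ equivalent: 2.803 mg/L × 253,595 L = 710.8 g.
Product at 59.2% available Cl: 710.8 / 0.592 = 1201 g.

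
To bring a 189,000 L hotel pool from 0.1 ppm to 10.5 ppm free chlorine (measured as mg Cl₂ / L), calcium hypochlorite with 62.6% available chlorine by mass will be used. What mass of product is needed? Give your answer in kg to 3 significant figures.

Chlorine deficit: 10.5 − 0.1 = 10.4 ppm = 10.4 mg/L as Cl₂.
Cl₂ equivalent needed: 10.4 mg/L × 189,000 L = 1,966,000 mg = 1966 g.
Product at 62.6% available chlorine: 1966 / 0.626 = 3140 g.

3.14 kg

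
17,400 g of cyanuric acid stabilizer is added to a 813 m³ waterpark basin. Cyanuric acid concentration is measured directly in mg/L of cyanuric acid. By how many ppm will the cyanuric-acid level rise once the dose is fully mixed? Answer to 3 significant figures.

21.4 ppm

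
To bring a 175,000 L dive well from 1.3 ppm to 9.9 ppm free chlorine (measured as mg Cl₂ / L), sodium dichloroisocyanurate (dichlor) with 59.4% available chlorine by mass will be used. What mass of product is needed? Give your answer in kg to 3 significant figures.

Chlorine deficit: 9.9 − 1.3 = 8.6 ppm = 8.6 mg/L as Cl₂.
Cl₂ equivalent needed: 8.6 mg/L × 175,000 L = 1,505,000 mg = 1505 g.
Product at 59.4% available chlorine: 1505 / 0.594 = 2534 g.

2.53 kg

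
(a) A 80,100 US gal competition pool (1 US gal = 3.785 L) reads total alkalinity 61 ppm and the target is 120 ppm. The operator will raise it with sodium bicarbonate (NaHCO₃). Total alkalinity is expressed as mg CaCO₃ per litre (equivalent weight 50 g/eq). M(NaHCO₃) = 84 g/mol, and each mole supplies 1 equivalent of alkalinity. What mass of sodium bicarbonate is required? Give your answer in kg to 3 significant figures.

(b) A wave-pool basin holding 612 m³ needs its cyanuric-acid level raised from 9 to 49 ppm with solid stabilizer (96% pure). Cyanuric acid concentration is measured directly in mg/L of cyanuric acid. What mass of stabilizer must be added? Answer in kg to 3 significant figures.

(a) 30.1 kg; (b) 25.5 kg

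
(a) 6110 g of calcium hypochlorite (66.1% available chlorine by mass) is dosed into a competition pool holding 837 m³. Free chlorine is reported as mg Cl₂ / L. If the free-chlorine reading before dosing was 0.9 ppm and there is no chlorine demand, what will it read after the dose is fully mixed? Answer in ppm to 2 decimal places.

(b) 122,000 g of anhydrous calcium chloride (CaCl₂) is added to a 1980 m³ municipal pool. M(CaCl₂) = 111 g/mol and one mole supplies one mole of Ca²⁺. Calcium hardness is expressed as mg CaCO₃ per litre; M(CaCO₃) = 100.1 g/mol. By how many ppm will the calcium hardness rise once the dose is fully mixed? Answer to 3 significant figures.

(a) 5.73 ppm; (b) 55.6 ppm

(a) Volume: 837 m³ = 837,000 L.
(a) Available chlorine delivered: 6110 g × 0.661 = 4039 g as Cl₂.
(a) Concentration rise: 4039 g / 837,000 L = 4.825 mg/L = 4.83 ppm.
(a) Final FC: 0.9 + 4.83 = 5.73 ppm.

(b) Volume: 1980 m³ = 1,980,000 L.
(b) Moles of Ca²⁺: 122,000 g ÷ 111 g/mol = 1099 mol.
(b) As CaCO₃: 1099 mol × 100.1 g/mol = 110,000 g.
(b) Rise: 110,000 g / 1,980,000 L × 1000 = 55.57 mg/L.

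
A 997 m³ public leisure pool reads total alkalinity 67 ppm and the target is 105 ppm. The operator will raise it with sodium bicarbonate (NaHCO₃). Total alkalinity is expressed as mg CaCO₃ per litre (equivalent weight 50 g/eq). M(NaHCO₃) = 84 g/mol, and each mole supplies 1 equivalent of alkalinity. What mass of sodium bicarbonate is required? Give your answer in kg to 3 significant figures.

Volume: 997 m³ = 997,000 L.
Alkalinity to add: (105 − 67) = 38 mg/L as CaCO₃ × 997,000 L = 37,890 g as CaCO₃.
Equivalents: 37,890 g ÷ 50 g/eq = 757.7 eq.
NaHCO₃ supplies 1 eq per mole → 757.7 mol.
Mass: 757.7 mol × 84 g/mol = 63,650 g.

63.6 kg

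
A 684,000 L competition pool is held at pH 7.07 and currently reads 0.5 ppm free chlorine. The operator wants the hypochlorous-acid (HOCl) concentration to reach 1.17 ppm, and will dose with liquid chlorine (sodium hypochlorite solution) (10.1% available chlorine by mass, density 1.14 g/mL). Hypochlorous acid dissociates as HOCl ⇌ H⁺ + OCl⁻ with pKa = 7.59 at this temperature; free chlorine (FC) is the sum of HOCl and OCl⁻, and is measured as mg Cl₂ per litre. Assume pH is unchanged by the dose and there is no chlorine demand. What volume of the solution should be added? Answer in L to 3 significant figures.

6.08 L

[OCl⁻]/[HOCl] = 10^(pH − pKa) = 10^(7.07 − 7.59) = 0.302; fraction as HOCl = 1/(1 + 0.302) = 0.7681.
Free chlorine required for 1.17 ppm HOCl: 1.17 / 0.7681 = 1.523 ppm.
FC to add: 1.523 − 0.5 = 1.023 mg/L as Cl₂.
Cl₂ equivalent: 1.023 mg/L × 684,000 L = 700 g.
Product at 10.1% available Cl: 700 / 0.101 = 6930 g.
Volume: 6930 g ÷ 1.14 g/mL = 6079 mL.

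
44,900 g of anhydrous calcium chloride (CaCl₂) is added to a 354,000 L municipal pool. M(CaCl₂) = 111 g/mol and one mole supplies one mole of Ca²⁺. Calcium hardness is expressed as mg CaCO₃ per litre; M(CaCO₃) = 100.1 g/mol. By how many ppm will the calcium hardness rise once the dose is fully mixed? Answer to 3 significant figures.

Moles of Ca²⁺: 44,900 g ÷ 111 g/mol = 404.5 mol.
As CaCO₃: 404.5 mol × 100.1 g/mol = 40,490 g.
Rise: 40,490 g / 354,000 L × 1000 = 114.4 mg/L.

114 ppm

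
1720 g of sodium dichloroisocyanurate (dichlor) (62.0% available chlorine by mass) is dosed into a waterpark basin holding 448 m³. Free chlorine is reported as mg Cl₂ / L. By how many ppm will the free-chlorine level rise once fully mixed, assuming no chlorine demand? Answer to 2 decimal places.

2.38 ppm

Volume: 448 m³ = 448,000 L.
Available chlorine delivered: 1720 g × 0.62 = 1066 g as Cl₂.
Concentration rise: 1066 g / 448,000 L = 2.38 mg/L = 2.38 ppm.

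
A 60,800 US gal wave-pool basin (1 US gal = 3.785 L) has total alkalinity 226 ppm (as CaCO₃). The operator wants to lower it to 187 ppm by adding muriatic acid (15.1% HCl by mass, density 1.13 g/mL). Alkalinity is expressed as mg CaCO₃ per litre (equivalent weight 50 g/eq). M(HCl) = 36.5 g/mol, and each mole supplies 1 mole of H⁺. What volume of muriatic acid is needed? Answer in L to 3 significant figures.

Volume: 60,800 US gal × 3.785 L/gal = 230,128 L.
Alkalinity to neutralize: (226 − 187) = 39 mg/L as CaCO₃ × 230,128 L = 8975 g as CaCO₃.
Equivalents of H⁺ required: 8975 ÷ 50 g/eq = 179.5 eq = 179.5 mol HCl.
Mass of HCl: 179.5 × 36.5 = 6552 g.
Mass of 15.1% solution: 6552 / 0.151 = 43,390 g.
Volume: 43,390 g ÷ 1.13 g/mL = 38,400 mL.

38.4 L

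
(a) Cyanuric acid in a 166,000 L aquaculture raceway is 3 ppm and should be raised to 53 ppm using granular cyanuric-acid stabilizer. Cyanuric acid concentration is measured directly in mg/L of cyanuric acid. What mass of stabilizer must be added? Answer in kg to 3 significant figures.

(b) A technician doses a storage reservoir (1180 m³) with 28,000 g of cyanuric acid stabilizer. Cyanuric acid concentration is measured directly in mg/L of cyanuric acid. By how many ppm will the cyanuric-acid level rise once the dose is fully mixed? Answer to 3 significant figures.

(a) CYA to add: (53 − 3) = 50 mg/L × 166,000 L = 8300 g cyanuric acid.

(b) Volume: 1180 m³ = 1,180,000 L.
(b) Rise: 28,000 g / 1,180,000 L × 1000 = 23.73 mg/L.

(a) 8.30 kg; (b) 23.7 ppm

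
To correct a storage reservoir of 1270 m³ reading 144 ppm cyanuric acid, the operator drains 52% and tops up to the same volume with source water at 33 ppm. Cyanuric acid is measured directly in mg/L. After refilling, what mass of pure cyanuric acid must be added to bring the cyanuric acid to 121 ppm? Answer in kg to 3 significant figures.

44.1 kg

Volume: 1270 m³ = 1,270,000 L.
After draining 52% and refilling: 144 × 0.48 + 33 × 0.52 = 86.28 ppm.
Deficit to target: 121 − 86.28 = 34.72 mg/L.
Mass: 34.72 mg/L × 1,270,000 L = 44,090 g cyanuric acid.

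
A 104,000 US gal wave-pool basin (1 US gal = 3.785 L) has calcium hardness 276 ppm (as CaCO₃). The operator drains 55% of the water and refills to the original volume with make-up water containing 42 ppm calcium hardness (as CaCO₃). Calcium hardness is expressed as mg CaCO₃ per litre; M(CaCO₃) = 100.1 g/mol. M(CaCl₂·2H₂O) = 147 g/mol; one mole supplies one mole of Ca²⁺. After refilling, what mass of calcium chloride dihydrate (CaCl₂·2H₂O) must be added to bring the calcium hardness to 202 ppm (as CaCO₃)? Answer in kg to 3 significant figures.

Volume: 104,000 US gal × 3.785 L/gal = 393,640 L.
After draining 55% and refilling: 276 × 0.45 + 42 × 0.55 = 147.3 ppm.
Deficit to target: 202 − 147.3 = 54.7 mg/L.
As CaCO₃: 54.7 mg/L × 393,640 L = 21,530 g; ÷ 100.1 = 215.1 mol Ca²⁺.
Mass: 215.1 × 147 = 31,620 g.

31.6 kg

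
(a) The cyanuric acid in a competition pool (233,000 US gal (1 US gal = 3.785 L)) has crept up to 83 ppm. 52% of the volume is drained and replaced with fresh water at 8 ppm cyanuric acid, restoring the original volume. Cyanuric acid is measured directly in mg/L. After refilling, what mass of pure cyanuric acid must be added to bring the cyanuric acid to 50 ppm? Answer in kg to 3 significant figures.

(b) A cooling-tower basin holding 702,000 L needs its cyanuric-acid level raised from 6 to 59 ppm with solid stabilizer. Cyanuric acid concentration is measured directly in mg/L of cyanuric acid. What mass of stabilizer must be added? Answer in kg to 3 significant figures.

(a) Volume: 233,000 US gal × 3.785 L/gal = 881,905 L.
(a) After draining 52% and refilling: 83 × 0.48 + 8 × 0.52 = 44 ppm.
(a) Deficit to target: 50 − 44 = 6 mg/L.
(a) Mass: 6 mg/L × 881,905 L = 5291 g cyanuric acid.

(b) CYA to add: (59 − 6) = 53 mg/L × 702,000 L = 37,210 g cyanuric acid.

(a) 5.29 kg; (b) 37.2 kg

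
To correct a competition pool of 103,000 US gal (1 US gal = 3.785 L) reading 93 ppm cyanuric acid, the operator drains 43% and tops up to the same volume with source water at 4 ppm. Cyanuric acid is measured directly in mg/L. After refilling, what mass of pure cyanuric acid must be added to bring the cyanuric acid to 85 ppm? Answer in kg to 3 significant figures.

11.8 kg

Volume: 103,000 US gal × 3.785 L/gal = 389,855 L.
After draining 43% and refilling: 93 × 0.57 + 4 × 0.43 = 54.73 ppm.
Deficit to target: 85 − 54.73 = 30.27 mg/L.
Mass: 30.27 mg/L × 389,855 L = 11,800 g cyanuric acid.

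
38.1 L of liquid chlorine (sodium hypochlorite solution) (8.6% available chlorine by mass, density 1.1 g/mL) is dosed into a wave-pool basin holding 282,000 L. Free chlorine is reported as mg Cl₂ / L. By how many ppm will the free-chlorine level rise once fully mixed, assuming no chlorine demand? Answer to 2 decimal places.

Mass of solution: 38.1 L × 1000 mL/L × 1.1 g/mL = 41,910 g.
Available chlorine delivered: 41,910 g × 0.086 = 3604 g as Cl₂.
Concentration rise: 3604 g / 282,000 L = 12.78 mg/L = 12.78 ppm.

12.78 ppm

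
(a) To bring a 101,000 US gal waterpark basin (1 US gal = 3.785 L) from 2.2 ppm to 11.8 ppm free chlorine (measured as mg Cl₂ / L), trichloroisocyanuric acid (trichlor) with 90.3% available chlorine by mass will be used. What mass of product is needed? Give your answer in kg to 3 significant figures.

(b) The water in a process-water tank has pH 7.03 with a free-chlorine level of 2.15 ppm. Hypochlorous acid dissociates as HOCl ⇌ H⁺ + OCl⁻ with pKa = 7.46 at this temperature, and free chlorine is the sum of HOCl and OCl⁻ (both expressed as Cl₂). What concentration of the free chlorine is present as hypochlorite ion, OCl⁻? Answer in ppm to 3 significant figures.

(a) 4.06 kg; (b) 0.582 ppm

(a) Volume: 101,000 US gal × 3.785 L/gal = 382,285 L.
(a) Chlorine deficit: 11.8 − 2.2 = 9.6 ppm = 9.6 mg/L as Cl₂.
(a) Cl₂ equivalent needed: 9.6 mg/L × 382,285 L = 3,670,000 mg = 3670 g.
(a) Product at 90.3% available chlorine: 3670 / 0.903 = 4064 g.

(b) [OCl⁻]/[HOCl] = 10^(pH − pKa) = 10^(7.03 − 7.46) = 10^-0.43 = 0.3715.
(b) Fraction as HOCl = 1 / (1 + 0.3715) = 0.7291.
(b) OCl⁻ = (1 − 0.7291) × 2.15 ppm = 0.5824 ppm.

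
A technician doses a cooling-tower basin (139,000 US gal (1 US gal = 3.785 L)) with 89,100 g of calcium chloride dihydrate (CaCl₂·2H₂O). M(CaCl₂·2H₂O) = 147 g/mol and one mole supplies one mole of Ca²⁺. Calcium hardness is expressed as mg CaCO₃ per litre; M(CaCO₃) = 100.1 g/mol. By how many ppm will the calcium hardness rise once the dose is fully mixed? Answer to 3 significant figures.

Volume: 139,000 US gal × 3.785 L/gal = 526,115 L.
Moles of Ca²⁺: 89,100 g ÷ 147 g/mol = 606.1 mol.
As CaCO₃: 606.1 mol × 100.1 g/mol = 60,670 g.
Rise: 60,670 g / 526,115 L × 1000 = 115.3 mg/L.

115 ppm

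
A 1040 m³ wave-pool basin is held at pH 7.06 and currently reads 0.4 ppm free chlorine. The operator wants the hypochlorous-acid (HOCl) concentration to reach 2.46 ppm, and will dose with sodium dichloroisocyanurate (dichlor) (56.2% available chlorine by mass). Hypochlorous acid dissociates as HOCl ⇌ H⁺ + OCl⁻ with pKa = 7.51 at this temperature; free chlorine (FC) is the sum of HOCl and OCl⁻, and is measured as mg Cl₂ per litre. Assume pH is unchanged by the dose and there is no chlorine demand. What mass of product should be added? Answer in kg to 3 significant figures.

Volume: 1040 m³ = 1,040,000 L.
[OCl⁻]/[HOCl] = 10^(pH − pKa) = 10^(7.06 − 7.51) = 0.3548; fraction as HOCl = 1/(1 + 0.3548) = 0.7381.
Free chlorine required for 2.46 ppm HOCl: 2.46 / 0.7381 = 3.333 ppm.
FC to add: 3.333 − 0.4 = 2.933 mg/L as Cl₂.
Cl₂ equivalent: 2.933 mg/L × 1,040,000 L = 3050 g.
Product at 56.2% available Cl: 3050 / 0.562 = 5427 g.

5.43 kg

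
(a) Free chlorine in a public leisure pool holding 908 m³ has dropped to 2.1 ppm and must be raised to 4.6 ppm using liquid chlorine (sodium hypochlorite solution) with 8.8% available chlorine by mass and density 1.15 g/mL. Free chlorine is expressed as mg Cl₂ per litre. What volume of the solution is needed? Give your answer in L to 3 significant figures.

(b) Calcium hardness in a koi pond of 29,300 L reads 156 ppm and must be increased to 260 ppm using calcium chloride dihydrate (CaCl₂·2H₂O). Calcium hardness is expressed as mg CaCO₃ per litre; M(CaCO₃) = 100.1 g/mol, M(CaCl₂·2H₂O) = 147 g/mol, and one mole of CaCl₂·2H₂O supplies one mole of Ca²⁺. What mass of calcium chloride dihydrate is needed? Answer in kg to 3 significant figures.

(a) 22.4 L; (b) 4.47 kg

(a) Volume: 908 m³ = 908,000 L.
(a) Chlorine deficit: 4.6 − 2.1 = 2.5 ppm = 2.5 mg/L as Cl₂.
(a) Cl₂ equivalent needed: 2.5 mg/L × 908,000 L = 2,270,000 mg = 2270 g.
(a) Product at 8.8% available chlorine: 2270 / 0.088 = 25,800 g.
(a) Volume at density 1.15 g/mL: 25,800 g ÷ 1.15 g/mL = 22,430 mL.

(b) Hardness to add: (260 − 156) = 104 mg/L as CaCO₃ × 29,300 L = 3047 g as CaCO₃.
(b) Moles of Ca²⁺ (1 mol Ca²⁺ ≡ 1 mol CaCO₃): 3047 / 100.1 g/mol = 30.44 mol.
(b) Mass of CaCl₂·2H₂O: 30.44 × 147 = 4475 g.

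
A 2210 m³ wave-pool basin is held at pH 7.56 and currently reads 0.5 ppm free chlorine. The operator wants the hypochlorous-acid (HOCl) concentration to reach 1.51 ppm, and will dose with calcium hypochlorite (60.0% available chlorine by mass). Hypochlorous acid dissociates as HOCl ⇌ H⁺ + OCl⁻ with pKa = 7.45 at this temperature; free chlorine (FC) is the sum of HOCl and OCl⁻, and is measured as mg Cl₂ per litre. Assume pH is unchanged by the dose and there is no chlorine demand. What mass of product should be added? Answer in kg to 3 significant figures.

Volume: 2210 m³ = 2,210,000 L.
[OCl⁻]/[HOCl] = 10^(pH − pKa) = 10^(7.56 − 7.45) = 1.288; fraction as HOCl = 1/(1 + 1.288) = 0.437.
Free chlorine required for 1.51 ppm HOCl: 1.51 / 0.437 = 3.455 ppm.
FC to add: 3.455 − 0.5 = 2.955 mg/L as Cl₂.
Cl₂ equivalent: 2.955 mg/L × 2,210,000 L = 6531 g.
Product at 60.0% available Cl: 6531 / 0.6 = 10,890 g.

10.9 kg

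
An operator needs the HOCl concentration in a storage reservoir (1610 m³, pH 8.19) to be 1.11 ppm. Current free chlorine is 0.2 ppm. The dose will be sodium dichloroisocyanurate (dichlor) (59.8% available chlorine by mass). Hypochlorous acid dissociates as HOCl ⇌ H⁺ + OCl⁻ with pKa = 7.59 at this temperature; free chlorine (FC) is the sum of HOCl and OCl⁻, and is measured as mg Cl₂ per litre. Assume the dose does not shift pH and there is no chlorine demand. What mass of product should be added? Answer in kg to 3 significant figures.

14.3 kg

Volume: 1610 m³ = 1,610,000 L.
[OCl⁻]/[HOCl] = 10^(pH − pKa) = 10^(8.19 − 7.59) = 3.981; fraction as HOCl = 1/(1 + 3.981) = 0.2008.
Free chlorine required for 1.11 ppm HOCl: 1.11 / 0.2008 = 5.529 ppm.
FC to add: 5.529 − 0.2 = 5.329 mg/L as Cl₂.
Cl₂ equivalent: 5.329 mg/L × 1,610,000 L = 8580 g.
Product at 59.8% available Cl: 8580 / 0.598 = 14,350 g.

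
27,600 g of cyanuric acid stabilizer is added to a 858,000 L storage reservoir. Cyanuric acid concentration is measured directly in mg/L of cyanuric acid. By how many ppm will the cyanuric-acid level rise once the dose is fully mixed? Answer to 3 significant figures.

32.2 ppm

Rise: 27,600 g / 858,000 L × 1000 = 32.17 mg/L.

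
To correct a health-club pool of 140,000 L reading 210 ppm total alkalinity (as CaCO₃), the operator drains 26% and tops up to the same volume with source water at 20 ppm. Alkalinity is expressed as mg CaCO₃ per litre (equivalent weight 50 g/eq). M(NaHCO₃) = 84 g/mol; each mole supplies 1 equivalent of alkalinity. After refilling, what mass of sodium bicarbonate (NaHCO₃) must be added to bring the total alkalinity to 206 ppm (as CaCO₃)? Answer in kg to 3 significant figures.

10.7 kg

After draining 26% and refilling: 210 × 0.74 + 20 × 0.26 = 160.6 ppm.
Deficit to target: 206 − 160.6 = 45.4 mg/L.
As CaCO₃: 45.4 mg/L × 140,000 L = 6356 g; ÷ 50 g/eq ÷ 1 = 127.1 mol NaHCO₃.
Mass: 127.1 × 84 = 10,680 g.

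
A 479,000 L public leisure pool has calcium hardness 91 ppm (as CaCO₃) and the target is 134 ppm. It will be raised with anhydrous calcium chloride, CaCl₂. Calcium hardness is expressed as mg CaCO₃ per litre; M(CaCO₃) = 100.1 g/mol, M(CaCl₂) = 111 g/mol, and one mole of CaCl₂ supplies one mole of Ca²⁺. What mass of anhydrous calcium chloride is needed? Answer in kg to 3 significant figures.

22.8 kg

Hardness to add: (134 − 91) = 43 mg/L as CaCO₃ × 479,000 L = 20,600 g as CaCO₃.
Moles of Ca²⁺ (1 mol Ca²⁺ ≡ 1 mol CaCO₃): 20,600 / 100.1 g/mol = 205.8 mol.
Mass of CaCl₂: 205.8 × 111 = 22,840 g.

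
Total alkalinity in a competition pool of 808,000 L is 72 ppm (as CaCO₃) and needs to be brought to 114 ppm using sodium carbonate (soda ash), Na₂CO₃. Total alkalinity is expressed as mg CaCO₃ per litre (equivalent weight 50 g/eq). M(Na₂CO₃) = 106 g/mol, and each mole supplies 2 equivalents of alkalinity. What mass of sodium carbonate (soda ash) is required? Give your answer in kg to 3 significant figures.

Alkalinity to add: (114 − 72) = 42 mg/L as CaCO₃ × 808,000 L = 33,940 g as CaCO₃.
Equivalents: 33,940 g ÷ 50 g/eq = 678.7 eq.
Each mole of Na₂CO₃ supplies 2 eq, so 678.7 / 2 = 339.4 mol.
Mass: 339.4 mol × 106 g/mol = 35,970 g.

36.0 kg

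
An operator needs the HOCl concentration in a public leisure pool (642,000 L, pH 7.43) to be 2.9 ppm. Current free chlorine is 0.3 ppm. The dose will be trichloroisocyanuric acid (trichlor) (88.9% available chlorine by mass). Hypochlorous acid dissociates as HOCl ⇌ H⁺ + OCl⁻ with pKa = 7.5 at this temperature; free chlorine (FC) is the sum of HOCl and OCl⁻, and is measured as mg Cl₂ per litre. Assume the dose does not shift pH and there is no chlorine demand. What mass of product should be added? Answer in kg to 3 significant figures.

3.66 kg

[OCl⁻]/[HOCl] = 10^(pH − pKa) = 10^(7.43 − 7.5) = 0.8511; fraction as HOCl = 1/(1 + 0.8511) = 0.5402.
Free chlorine required for 2.9 ppm HOCl: 2.9 / 0.5402 = 5.368 ppm.
FC to add: 5.368 − 0.3 = 5.068 mg/L as Cl₂.
Cl₂ equivalent: 5.068 mg/L × 642,000 L = 3254 g.
Product at 88.9% available Cl: 3254 / 0.889 = 3660 g.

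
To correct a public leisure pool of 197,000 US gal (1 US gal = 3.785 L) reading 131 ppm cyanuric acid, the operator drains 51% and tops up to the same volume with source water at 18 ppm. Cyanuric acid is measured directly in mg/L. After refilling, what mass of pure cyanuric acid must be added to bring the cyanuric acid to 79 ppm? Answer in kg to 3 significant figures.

4.20 kg

Volume: 197,000 US gal × 3.785 L/gal = 745,645 L.
After draining 51% and refilling: 131 × 0.49 + 18 × 0.51 = 73.37 ppm.
Deficit to target: 79 − 73.37 = 5.63 mg/L.
Mass: 5.63 mg/L × 745,645 L = 4198 g cyanuric acid.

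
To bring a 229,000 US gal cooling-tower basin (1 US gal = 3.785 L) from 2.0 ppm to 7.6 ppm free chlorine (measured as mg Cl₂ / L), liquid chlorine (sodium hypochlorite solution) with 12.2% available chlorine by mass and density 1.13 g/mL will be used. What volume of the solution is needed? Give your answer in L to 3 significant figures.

Volume: 229,000 US gal × 3.785 L/gal = 866,765 L.
Chlorine deficit: 7.6 − 2.0 = 5.6 ppm = 5.6 mg/L as Cl₂.
Cl₂ equivalent needed: 5.6 mg/L × 866,765 L = 4,854,000 mg = 4854 g.
Product at 12.2% available chlorine: 4854 / 0.122 = 39,790 g.
Volume at density 1.13 g/mL: 39,790 g ÷ 1.13 g/mL = 35,210 mL.

35.2 L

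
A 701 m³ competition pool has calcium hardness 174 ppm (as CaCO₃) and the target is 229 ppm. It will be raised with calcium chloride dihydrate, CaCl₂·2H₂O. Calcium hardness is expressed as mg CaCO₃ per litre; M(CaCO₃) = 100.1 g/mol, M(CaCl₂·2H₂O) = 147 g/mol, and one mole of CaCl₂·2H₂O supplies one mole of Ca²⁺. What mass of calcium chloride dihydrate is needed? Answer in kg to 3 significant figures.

56.6 kg

Volume: 701 m³ = 701,000 L.
Hardness to add: (229 − 174) = 55 mg/L as CaCO₃ × 701,000 L = 38,560 g as CaCO₃.
Moles of Ca²⁺ (1 mol Ca²⁺ ≡ 1 mol CaCO₃): 38,560 / 100.1 g/mol = 385.2 mol.
Mass of CaCl₂·2H₂O: 385.2 × 147 = 56,620 g.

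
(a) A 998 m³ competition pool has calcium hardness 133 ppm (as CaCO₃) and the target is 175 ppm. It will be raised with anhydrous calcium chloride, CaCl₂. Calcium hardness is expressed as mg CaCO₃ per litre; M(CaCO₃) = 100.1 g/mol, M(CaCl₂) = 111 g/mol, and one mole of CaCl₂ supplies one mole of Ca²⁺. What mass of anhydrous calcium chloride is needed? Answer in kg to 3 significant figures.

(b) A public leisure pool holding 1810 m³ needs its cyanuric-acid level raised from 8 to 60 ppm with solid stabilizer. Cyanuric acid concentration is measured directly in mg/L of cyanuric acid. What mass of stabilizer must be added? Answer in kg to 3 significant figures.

(a) Volume: 998 m³ = 998,000 L.
(a) Hardness to add: (175 − 133) = 42 mg/L as CaCO₃ × 998,000 L = 41,920 g as CaCO₃.
(a) Moles of Ca²⁺ (1 mol Ca²⁺ ≡ 1 mol CaCO₃): 41,920 / 100.1 g/mol = 418.7 mol.
(a) Mass of CaCl₂: 418.7 × 111 = 46,480 g.

(b) Volume: 1810 m³ = 1,810,000 L.
(b) CYA to add: (60 − 8) = 52 mg/L × 1,810,000 L = 94,120 g cyanuric acid.

(a) 46.5 kg; (b) 94.1 kg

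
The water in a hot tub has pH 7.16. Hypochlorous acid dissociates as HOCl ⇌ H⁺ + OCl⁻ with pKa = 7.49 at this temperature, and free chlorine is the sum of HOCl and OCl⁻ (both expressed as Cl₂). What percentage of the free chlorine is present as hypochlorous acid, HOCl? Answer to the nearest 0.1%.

[OCl⁻]/[HOCl] = 10^(pH − pKa) = 10^(7.16 − 7.49) = 10^-0.33 = 0.4677.
Fraction as HOCl = 1 / (1 + 0.4677) = 0.6813.

68.1%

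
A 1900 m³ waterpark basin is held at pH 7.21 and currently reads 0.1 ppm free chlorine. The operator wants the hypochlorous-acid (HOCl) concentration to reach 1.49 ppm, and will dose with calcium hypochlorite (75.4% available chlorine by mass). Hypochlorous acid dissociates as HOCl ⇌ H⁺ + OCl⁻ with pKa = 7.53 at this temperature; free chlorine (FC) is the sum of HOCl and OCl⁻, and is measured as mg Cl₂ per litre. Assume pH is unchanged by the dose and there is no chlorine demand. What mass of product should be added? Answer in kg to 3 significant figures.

5.30 kg

Volume: 1900 m³ = 1,900,000 L.
[OCl⁻]/[HOCl] = 10^(pH − pKa) = 10^(7.21 − 7.53) = 0.4786; fraction as HOCl = 1/(1 + 0.4786) = 0.6763.
Free chlorine required for 1.49 ppm HOCl: 1.49 / 0.6763 = 2.203 ppm.
FC to add: 2.203 − 0.1 = 2.103 mg/L as Cl₂.
Cl₂ equivalent: 2.103 mg/L × 1,900,000 L = 3996 g.
Product at 75.4% available Cl: 3996 / 0.754 = 5300 g.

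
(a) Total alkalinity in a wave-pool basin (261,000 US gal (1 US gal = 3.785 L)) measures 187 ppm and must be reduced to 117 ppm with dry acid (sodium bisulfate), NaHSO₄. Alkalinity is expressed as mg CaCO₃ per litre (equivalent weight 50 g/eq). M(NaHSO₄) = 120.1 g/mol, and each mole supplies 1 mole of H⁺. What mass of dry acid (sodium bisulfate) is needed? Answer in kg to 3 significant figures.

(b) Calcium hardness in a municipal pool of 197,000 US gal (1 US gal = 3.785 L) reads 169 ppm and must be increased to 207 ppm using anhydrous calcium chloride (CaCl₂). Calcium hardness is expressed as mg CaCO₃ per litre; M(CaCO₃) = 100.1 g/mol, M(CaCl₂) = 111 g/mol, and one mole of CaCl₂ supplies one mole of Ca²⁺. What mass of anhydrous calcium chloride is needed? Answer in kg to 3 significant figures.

(a) 166 kg; (b) 31.4 kg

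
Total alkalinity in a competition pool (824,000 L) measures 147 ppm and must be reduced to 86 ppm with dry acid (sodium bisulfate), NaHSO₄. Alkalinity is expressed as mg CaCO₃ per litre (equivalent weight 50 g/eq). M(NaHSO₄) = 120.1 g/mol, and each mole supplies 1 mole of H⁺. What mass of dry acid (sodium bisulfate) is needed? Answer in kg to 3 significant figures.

Alkalinity to neutralize: (147 − 86) = 61 mg/L as CaCO₃ × 824,000 L = 50,260 g as CaCO₃.
Equivalents of H⁺ required: 50,260 ÷ 50 g/eq = 1005 eq = 1005 mol NaHSO₄.
Mass of NaHSO₄: 1005 × 120.1 = 120,700 g.

121 kg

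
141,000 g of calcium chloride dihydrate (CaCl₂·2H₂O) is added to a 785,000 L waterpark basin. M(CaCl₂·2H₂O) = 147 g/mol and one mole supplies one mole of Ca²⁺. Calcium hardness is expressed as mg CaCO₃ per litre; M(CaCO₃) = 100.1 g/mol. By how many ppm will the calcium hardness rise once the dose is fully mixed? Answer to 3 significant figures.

122 ppm

Moles of Ca²⁺: 141,000 g ÷ 147 g/mol = 959.2 mol.
As CaCO₃: 959.2 mol × 100.1 g/mol = 96,010 g.
Rise: 96,010 g / 785,000 L × 1000 = 122.3 mg/L.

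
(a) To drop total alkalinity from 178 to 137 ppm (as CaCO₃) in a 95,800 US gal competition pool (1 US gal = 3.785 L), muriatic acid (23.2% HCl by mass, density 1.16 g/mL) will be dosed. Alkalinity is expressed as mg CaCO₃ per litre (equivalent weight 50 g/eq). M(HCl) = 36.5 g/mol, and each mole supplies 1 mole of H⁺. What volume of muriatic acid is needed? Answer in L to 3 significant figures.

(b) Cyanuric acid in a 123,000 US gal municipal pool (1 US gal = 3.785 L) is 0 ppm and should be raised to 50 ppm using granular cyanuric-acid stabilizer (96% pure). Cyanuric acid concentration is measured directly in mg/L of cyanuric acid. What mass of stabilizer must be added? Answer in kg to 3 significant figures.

(a) Volume: 95,800 US gal × 3.785 L/gal = 362,603 L.
(a) Alkalinity to neutralize: (178 − 137) = 41 mg/L as CaCO₃ × 362,603 L = 14,870 g as CaCO₃.
(a) Equivalents of H⁺ required: 14,870 ÷ 50 g/eq = 297.3 eq = 297.3 mol HCl.
(a) Mass of HCl: 297.3 × 36.5 = 10,850 g.
(a) Mass of 23.2% solution: 10,850 / 0.232 = 46,780 g.
(a) Volume: 46,780 g ÷ 1.16 g/mL = 40,330 mL.

(b) Volume: 123,000 US gal × 3.785 L/gal = 465,555 L.
(b) CYA to add: (50 − 0) = 50 mg/L × 465,555 L = 23,280 g cyanuric acid.
(b) At 96% purity: 23,280 / 0.96 = 24,250 g product.

(a) 40.3 L; (b) 24.2 kg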